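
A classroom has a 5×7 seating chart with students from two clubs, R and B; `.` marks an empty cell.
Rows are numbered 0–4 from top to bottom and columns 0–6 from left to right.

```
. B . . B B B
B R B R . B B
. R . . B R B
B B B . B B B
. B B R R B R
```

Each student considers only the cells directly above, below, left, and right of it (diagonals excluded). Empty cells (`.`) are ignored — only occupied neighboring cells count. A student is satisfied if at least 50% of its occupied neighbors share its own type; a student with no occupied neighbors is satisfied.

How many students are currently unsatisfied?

9

(0,1)B 0/1 not
(0,4)B 1/1 satisfied
(0,5)B 3/3 satisfied
(0,6)B 2/2 satisfied
(1,0)B 0/1 not
(1,1)R 1/4 not
(1,2)B 0/2 not
(1,3)R 0/1 not
(1,5)B 2/3 satisfied
(1,6)B 3/3 satisfied
(2,1)R 1/2 satisfied
(2,4)B 1/2 satisfied
(2,5)R 0/4 not
(2,6)B 2/3 satisfied
(3,0)B 1/1 satisfied
(3,1)B 3/4 satisfied
(3,2)B 2/2 satisfied
(3,4)B 2/3 satisfied
(3,5)B 3/4 satisfied
(3,6)B 2/3 satisfied
(4,1)B 2/2 satisfied
(4,2)B 2/3 satisfied
(4,3)R 1/2 satisfied
(4,4)R 1/3 not
(4,5)B 1/3 not
(4,6)R 0/2 not
Unsatisfied: (0,1), (1,0), (1,1), (1,2), (1,3), (2,5), (4,4), (4,5), (4,6) — 9 in total.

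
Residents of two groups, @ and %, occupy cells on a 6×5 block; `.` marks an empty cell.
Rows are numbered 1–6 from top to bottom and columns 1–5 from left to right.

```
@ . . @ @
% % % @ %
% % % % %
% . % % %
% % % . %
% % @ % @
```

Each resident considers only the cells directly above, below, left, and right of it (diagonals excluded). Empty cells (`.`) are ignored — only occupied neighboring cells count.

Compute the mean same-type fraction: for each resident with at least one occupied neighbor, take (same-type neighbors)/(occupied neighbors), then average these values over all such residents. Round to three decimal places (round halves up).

0.692

Row 1: (1,1)@ 0/1 · (1,4)@ 2/2 · (1,5)@ 1/2
Row 2: (2,1)% 2/3 · (2,2)% 3/3 · (2,3)% 2/3 · (2,4)@ 1/4 · (2,5)% 1/3
Row 3: (3,1)% 3/3 · (3,2)% 3/3 · (3,3)% 4/4 · (3,4)% 3/4 · (3,5)% 3/3
Row 4: (4,1)% 2/2 · (4,3)% 3/3 · (4,4)% 3/3 · (4,5)% 3/3
Row 5: (5,1)% 3/3 · (5,2)% 3/3 · (5,3)% 2/3 · (5,5)% 1/2
Row 6: (6,1)% 2/2 · (6,2)% 2/3 · (6,3)@ 0/3 · (6,4)% 0/2 · (6,5)@ 0/2
Sum over 26 residents: 0/1 + 2/2 + 1/2 + 2/3 + 3/3 + 2/3 + 1/4 + 1/3 + 3/3 + 3/3 + 4/4 + 3/4 + 3/3 + 2/2 + 3/3 + 3/3 + 3/3 + 3/3 + 3/3 + 2/3 + 1/2 + 2/2 + 2/3 + 0/3 + 0/2 + 0/2 = 18; mean = 18 ÷ 26 = 9/13 = 0.692307… → 0.692.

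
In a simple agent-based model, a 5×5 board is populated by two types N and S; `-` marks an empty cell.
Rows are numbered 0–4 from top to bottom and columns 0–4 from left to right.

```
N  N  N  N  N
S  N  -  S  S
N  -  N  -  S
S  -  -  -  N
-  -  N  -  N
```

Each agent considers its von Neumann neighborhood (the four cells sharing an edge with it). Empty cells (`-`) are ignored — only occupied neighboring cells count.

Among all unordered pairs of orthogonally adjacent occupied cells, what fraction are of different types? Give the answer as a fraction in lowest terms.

Scan each occupied cell's neighbors to the right and below so each pair is counted once.
From row 0: 3 unlike of 8 pairs (running 3/8).
From row 1: 2 unlike of 4 pairs (running 5/12).
From row 2: 2 unlike of 2 pairs (running 7/14).
From row 3: 0 unlike of 1 pairs (running 7/15).
Total adjacent occupied pairs: 15; unlike-type pairs: 7.
7/15 is already in lowest terms.

7/15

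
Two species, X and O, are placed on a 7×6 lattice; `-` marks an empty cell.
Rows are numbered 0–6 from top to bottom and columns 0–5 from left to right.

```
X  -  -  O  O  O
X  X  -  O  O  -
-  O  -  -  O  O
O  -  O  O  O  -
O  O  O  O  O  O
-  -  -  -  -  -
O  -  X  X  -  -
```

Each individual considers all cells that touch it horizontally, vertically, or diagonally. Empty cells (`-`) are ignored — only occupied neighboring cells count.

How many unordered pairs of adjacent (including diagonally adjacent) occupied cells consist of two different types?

2

Scan each occupied cell's neighbors to the right and below (and the two forward diagonals) so each pair is counted once.
Row 0: X(0,0)–X(1,0)= X(0,0)–X(1,1)= O(0,3)–O(0,4)= O(0,3)–O(1,3)= O(0,3)–O(1,4)= O(0,4)–O(0,5)= O(0,4)–O(1,4)= O(0,4)–O(1,3)= O(0,5)–O(1,4)=  → 0/9 unlike.
Row 1: X(1,0)–X(1,1)= X(1,0)–O(2,1)≠ X(1,1)–O(2,1)≠ O(1,3)–O(1,4)= O(1,3)–O(2,4)= O(1,4)–O(2,4)= O(1,4)–O(2,5)=  → 2/7 unlike.
Row 2: O(2,1)–O(3,2)= O(2,1)–O(3,0)= O(2,4)–O(2,5)= O(2,4)–O(3,4)= O(2,4)–O(3,3)= O(2,5)–O(3,4)=  → 0/6 unlike.
Row 3: O(3,0)–O(4,0)= O(3,0)–O(4,1)= O(3,2)–O(3,3)= O(3,2)–O(4,2)= O(3,2)–O(4,3)= O(3,2)–O(4,1)= O(3,3)–O(3,4)= O(3,3)–O(4,3)= O(3,3)–O(4,4)= O(3,3)–O(4,2)= O(3,4)–O(4,4)= O(3,4)–O(4,5)= O(3,4)–O(4,3)=  → 0/13 unlike.
Row 4: O(4,0)–O(4,1)= O(4,1)–O(4,2)= O(4,2)–O(4,3)= O(4,3)–O(4,4)= O(4,4)–O(4,5)=  → 0/5 unlike.
Row 6: X(6,2)–X(6,3)=  → 0/1 unlike.
Total adjacent occupied pairs: 41; unlike-type pairs: 2.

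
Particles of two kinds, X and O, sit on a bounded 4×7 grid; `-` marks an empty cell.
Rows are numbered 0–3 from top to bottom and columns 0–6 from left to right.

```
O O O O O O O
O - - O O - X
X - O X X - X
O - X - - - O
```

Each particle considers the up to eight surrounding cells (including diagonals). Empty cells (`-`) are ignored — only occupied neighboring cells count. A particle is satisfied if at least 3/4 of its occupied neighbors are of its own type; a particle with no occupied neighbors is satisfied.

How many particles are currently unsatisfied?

13

(0,0)O 2/2 satisfied
(0,1)O 3/3 satisfied
(0,2)O 3/3 satisfied
(0,3)O 4/4 satisfied
(0,4)O 4/4 satisfied
(0,5)O 3/4 satisfied
(0,6)O 1/2 not
(1,0)O 2/3 not
(1,3)O 5/7 not
(1,4)O 4/6 not
(1,6)X 1/3 not
(2,0)X 0/2 not
(2,2)O 1/3 not
(2,3)X 2/5 not
(2,4)X 1/3 not
(2,6)X 1/2 not
(3,0)O 0/1 not
(3,2)X 1/2 not
(3,6)O 0/1 not
Unsatisfied: (0,6), (1,0), (1,3), (1,4), (1,6), (2,0), (2,2), (2,3), (2,4), (2,6), (3,0), (3,2), (3,6) — 13 in total.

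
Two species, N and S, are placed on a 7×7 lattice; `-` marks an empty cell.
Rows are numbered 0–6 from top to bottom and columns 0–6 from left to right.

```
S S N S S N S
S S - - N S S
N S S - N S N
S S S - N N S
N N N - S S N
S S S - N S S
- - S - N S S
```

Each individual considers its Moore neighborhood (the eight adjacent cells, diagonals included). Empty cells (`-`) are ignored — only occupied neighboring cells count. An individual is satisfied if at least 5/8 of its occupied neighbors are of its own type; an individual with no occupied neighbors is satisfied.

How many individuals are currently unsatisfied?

29

Row 0: (0,0)S 3/3 satisfied · (0,1)S 3/4 satisfied · (0,2)N 0/3 not · (0,3)S 1/3 not · (0,4)S 2/4 not · (0,5)N 1/5 not · (0,6)S 2/3 satisfied
Row 1: (1,0)S 4/5 satisfied · (1,1)S 5/7 satisfied · (1,4)N 2/6 not · (1,5)S 4/8 not · (1,6)S 3/5 not
Row 2: (2,0)N 0/5 not · (2,1)S 6/7 satisfied · (2,2)S 4/4 satisfied · (2,4)N 3/5 not · (2,5)S 3/8 not · (2,6)N 1/5 not
Row 3: (3,0)S 2/5 not · (3,1)S 4/8 not · (3,2)S 3/5 not · (3,4)N 2/5 not · (3,5)N 4/8 not · (3,6)S 2/5 not
Row 4: (4,0)N 1/5 not · (4,1)N 2/8 not · (4,2)N 1/5 not · (4,4)S 2/5 not · (4,5)S 4/8 not · (4,6)N 1/5 not
Row 5: (5,0)S 1/3 not · (5,1)S 3/6 not · (5,2)S 2/4 not · (5,4)N 1/5 not · (5,5)S 5/8 satisfied · (5,6)S 4/5 satisfied
Row 6: (6,2)S 2/2 satisfied · (6,4)N 1/3 not · (6,5)S 3/5 not · (6,6)S 3/3 satisfied
Unsatisfied: (0,2), (0,3), (0,4), (0,5), (1,4), (1,5), (1,6), (2,0), (2,4), (2,5), (2,6), (3,0), (3,1), (3,2), (3,4), (3,5), (3,6), (4,0), (4,1), (4,2), (4,4), (4,5), (4,6), (5,0), (5,1), (5,2), (5,4), (6,4), (6,5) — 29 in total.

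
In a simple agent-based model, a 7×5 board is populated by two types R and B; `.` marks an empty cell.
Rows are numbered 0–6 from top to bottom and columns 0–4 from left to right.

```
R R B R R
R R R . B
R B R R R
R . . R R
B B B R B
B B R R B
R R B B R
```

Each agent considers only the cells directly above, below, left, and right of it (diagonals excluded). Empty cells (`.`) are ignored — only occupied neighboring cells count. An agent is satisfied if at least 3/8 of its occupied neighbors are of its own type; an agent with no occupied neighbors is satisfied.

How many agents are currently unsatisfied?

Row 0: (0,0)R 2/2 satisfied · (0,1)R 2/3 satisfied · (0,2)B 0/3 not · (0,3)R 1/2 satisfied · (0,4)R 1/2 satisfied
Row 1: (1,0)R 3/3 satisfied · (1,1)R 3/4 satisfied · (1,2)R 2/3 satisfied · (1,4)B 0/2 not
Row 2: (2,0)R 2/3 satisfied · (2,1)B 0/3 not · (2,2)R 2/3 satisfied · (2,3)R 3/3 satisfied · (2,4)R 2/3 satisfied
Row 3: (3,0)R 1/2 satisfied · (3,3)R 3/3 satisfied · (3,4)R 2/3 satisfied
Row 4: (4,0)B 2/3 satisfied · (4,1)B 3/3 satisfied · (4,2)B 1/3 not · (4,3)R 2/4 satisfied · (4,4)B 1/3 not
Row 5: (5,0)B 2/3 satisfied · (5,1)B 2/4 satisfied · (5,2)R 1/4 not · (5,3)R 2/4 satisfied · (5,4)B 1/3 not
Row 6: (6,0)R 1/2 satisfied · (6,1)R 1/3 not · (6,2)B 1/3 not · (6,3)B 1/3 not · (6,4)R 0/2 not
Unsatisfied: (0,2), (1,4), (2,1), (4,2), (4,4), (5,2), (5,4), (6,1), (6,2), (6,3), (6,4) — 11 in total.

11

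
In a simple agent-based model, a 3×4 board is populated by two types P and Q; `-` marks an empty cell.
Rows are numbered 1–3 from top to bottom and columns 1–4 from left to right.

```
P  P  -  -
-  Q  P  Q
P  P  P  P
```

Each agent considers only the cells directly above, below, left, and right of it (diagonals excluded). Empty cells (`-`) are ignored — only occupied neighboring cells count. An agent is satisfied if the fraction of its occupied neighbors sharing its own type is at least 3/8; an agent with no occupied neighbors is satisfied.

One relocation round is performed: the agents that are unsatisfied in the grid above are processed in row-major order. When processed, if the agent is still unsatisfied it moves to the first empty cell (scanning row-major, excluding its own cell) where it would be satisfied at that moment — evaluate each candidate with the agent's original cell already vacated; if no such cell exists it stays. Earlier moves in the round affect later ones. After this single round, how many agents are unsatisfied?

Initially unsatisfied (in order): (2,2), (2,3), (2,4).
  (2,2) → (1,4).
  (2,3): now satisfied by earlier moves; stays.
  (2,4): no empty cell satisfies it; stays.
Resulting grid:
P P - Q
- - P Q
P P P P
Unsatisfied now: (2,4).

1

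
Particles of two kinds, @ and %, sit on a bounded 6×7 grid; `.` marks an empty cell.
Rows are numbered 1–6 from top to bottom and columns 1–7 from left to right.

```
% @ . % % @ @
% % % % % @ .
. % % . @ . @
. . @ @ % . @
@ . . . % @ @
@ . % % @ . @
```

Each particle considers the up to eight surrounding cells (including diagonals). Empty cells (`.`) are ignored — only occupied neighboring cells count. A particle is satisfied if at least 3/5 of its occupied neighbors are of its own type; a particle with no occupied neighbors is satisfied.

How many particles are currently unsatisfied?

9

Row 1: (1,1)% 2/3 ✓ · (1,2)@ 0/4 ✗ · (1,4)% 4/4 ✓ · (1,5)% 3/5 ✓ · (1,6)@ 2/4 ✗ · (1,7)@ 2/2 ✓
Row 2: (2,1)% 3/4 ✓ · (2,2)% 5/6 ✓ · (2,3)% 5/6 ✓ · (2,4)% 5/6 ✓ · (2,5)% 3/6 ✗ · (2,6)@ 4/6 ✓
Row 3: (3,2)% 4/5 ✓ · (3,3)% 4/6 ✓ · (3,5)@ 2/5 ✗ · (3,7)@ 2/2 ✓
Row 4: (4,3)@ 1/3 ✗ · (4,4)@ 2/5 ✗ · (4,5)% 1/4 ✗ · (4,7)@ 3/3 ✓
Row 5: (5,1)@ 1/1 ✓ · (5,5)% 2/5 ✗ · (5,6)@ 4/6 ✓ · (5,7)@ 3/3 ✓
Row 6: (6,1)@ 1/1 ✓ · (6,3)% 1/1 ✓ · (6,4)% 2/3 ✓ · (6,5)@ 1/3 ✗ · (6,7)@ 2/2 ✓
Unsatisfied: (1,2), (1,6), (2,5), (3,5), (4,3), (4,4), (4,5), (5,5), (6,5) — 9 in total.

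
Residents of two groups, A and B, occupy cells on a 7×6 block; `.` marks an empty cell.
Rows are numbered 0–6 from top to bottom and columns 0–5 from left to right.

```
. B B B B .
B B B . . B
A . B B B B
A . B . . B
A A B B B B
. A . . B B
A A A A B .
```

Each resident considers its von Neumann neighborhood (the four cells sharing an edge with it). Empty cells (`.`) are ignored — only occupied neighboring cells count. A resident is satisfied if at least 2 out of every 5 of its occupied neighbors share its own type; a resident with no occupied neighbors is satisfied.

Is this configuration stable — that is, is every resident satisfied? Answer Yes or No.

Yes

(0,1)B 2/2 ✓
(0,2)B 3/3 ✓
(0,3)B 2/2 ✓
(0,4)B 1/1 ✓
(1,0)B 1/2 ✓
(1,1)B 3/3 ✓
(1,2)B 3/3 ✓
(1,5)B 1/1 ✓
(2,0)A 1/2 ✓
(2,2)B 3/3 ✓
(2,3)B 2/2 ✓
(2,4)B 2/2 ✓
(2,5)B 3/3 ✓
(3,0)A 2/2 ✓
(3,2)B 2/2 ✓
(3,5)B 2/2 ✓
(4,0)A 2/2 ✓
(4,1)A 2/3 ✓
(4,2)B 2/3 ✓
(4,3)B 2/2 ✓
(4,4)B 3/3 ✓
(4,5)B 3/3 ✓
(5,1)A 2/2 ✓
(5,4)B 3/3 ✓
(5,5)B 2/2 ✓
(6,0)A 1/1 ✓
(6,1)A 3/3 ✓
(6,2)A 2/2 ✓
(6,3)A 1/2 ✓
(6,4)B 1/2 ✓
All meet the threshold, so the configuration is stable.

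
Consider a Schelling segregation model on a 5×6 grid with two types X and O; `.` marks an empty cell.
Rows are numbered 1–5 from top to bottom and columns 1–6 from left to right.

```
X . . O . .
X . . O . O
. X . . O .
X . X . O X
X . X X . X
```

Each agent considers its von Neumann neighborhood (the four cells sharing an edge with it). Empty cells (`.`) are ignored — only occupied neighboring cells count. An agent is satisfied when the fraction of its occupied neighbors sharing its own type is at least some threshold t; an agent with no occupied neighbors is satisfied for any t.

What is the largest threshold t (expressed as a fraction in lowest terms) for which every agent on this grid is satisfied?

(1,1)X 1/1
(1,4)O 1/1
(2,1)X 1/1
(2,4)O 1/1
(2,6)O — no occupied neighbors
(3,2)X — no occupied neighbors
(3,5)O 1/1
(4,1)X 1/1
(4,3)X 1/1
(4,5)O 1/2
(4,6)X 1/2
(5,1)X 1/1
(5,3)X 2/2
(5,4)X 1/1
(5,6)X 1/1
The smallest same-type fraction is 1/2 at (4,5), which reduces to 1/2. Any threshold above that leaves this agent unsatisfied.

1/2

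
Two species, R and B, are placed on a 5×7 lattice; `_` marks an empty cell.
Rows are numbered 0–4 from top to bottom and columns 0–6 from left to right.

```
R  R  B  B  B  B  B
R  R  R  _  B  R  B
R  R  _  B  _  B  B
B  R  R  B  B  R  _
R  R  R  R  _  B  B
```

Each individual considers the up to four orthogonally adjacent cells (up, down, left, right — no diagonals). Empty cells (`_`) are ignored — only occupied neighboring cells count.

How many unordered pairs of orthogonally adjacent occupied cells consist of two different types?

Scan each occupied cell's neighbors to the right and below so each pair is counted once.
Row 0: R(0,0)–R(0,1)= R(0,0)–R(1,0)= R(0,1)–B(0,2)≠ R(0,1)–R(1,1)= B(0,2)–B(0,3)= B(0,2)–R(1,2)≠ B(0,3)–B(0,4)= B(0,4)–B(0,5)= B(0,4)–B(1,4)= B(0,5)–B(0,6)= B(0,5)–R(1,5)≠ B(0,6)–B(1,6)=  → 3/12 unlike.
Row 1: R(1,0)–R(1,1)= R(1,0)–R(2,0)= R(1,1)–R(1,2)= R(1,1)–R(2,1)= B(1,4)–R(1,5)≠ R(1,5)–B(1,6)≠ R(1,5)–B(2,5)≠ B(1,6)–B(2,6)=  → 3/8 unlike.
Row 2: R(2,0)–R(2,1)= R(2,0)–B(3,0)≠ R(2,1)–R(3,1)= B(2,3)–B(3,3)= B(2,5)–B(2,6)= B(2,5)–R(3,5)≠  → 2/6 unlike.
Row 3: B(3,0)–R(3,1)≠ B(3,0)–R(4,0)≠ R(3,1)–R(3,2)= R(3,1)–R(4,1)= R(3,2)–B(3,3)≠ R(3,2)–R(4,2)= B(3,3)–B(3,4)= B(3,3)–R(4,3)≠ B(3,4)–R(3,5)≠ R(3,5)–B(4,5)≠  → 6/10 unlike.
Row 4: R(4,0)–R(4,1)= R(4,1)–R(4,2)= R(4,2)–R(4,3)= B(4,5)–B(4,6)=  → 0/4 unlike.
Total adjacent occupied pairs: 40; unlike-type pairs: 14.

14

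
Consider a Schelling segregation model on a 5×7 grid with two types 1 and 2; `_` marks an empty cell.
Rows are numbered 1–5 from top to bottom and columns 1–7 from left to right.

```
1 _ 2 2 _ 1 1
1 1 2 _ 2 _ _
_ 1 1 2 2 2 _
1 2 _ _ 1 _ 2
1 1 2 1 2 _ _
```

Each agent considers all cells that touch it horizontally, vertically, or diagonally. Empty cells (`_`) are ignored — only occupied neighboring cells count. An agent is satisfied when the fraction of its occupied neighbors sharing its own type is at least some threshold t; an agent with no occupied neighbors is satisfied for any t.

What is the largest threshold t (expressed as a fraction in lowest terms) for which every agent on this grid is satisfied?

0/1

Row 1: (1,1)1 2/2 · (1,3)2 2/3 · (1,4)2 3/3 · (1,6)1 1/2 · (1,7)1 1/1
Row 2: (2,1)1 3/3 · (2,2)1 4/6 · (2,3)2 3/6 · (2,5)2 4/5
Row 3: (3,2)1 4/6 · (3,3)1 2/5 · (3,4)2 3/5 · (3,5)2 3/4 · (3,6)2 3/4
Row 4: (4,1)1 3/4 · (4,2)2 1/6 · (4,5)1 1/5 · (4,7)2 1/1
Row 5: (5,1)1 2/3 · (5,2)1 2/4 · (5,3)2 1/3 · (5,4)1 1/3 · (5,5)2 0/2
The smallest same-type fraction is 0/2 at (5,5), which reduces to 0/1. Any threshold above that leaves this agent unsatisfied.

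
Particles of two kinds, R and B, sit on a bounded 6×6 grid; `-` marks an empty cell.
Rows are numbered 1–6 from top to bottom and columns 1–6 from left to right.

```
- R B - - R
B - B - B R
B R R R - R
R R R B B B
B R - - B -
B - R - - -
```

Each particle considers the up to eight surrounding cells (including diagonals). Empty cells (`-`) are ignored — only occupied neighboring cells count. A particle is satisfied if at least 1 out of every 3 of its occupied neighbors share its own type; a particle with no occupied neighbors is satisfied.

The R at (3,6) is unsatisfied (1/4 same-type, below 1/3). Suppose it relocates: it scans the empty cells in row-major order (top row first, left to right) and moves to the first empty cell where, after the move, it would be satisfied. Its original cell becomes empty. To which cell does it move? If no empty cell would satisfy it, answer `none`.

Vacating (3,6). Empty cells in order:
  (1,1): 1/2 same-type → satisfied — stop here.

(1,1)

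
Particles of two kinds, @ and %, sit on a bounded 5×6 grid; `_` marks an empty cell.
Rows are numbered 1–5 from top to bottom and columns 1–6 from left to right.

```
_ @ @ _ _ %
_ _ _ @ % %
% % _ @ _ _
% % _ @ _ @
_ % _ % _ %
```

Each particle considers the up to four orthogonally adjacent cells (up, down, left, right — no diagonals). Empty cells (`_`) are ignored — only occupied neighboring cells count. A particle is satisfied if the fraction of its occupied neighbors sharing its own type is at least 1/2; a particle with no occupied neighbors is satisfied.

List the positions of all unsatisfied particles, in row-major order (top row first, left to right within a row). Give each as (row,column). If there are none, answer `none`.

(4,6), (5,4), (5,6)

Row 1: (1,2)@ 1/1 ok · (1,3)@ 1/1 ok · (1,6)% 1/1 ok
Row 2: (2,4)@ 1/2 ok · (2,5)% 1/2 ok · (2,6)% 2/2 ok
Row 3: (3,1)% 2/2 ok · (3,2)% 2/2 ok · (3,4)@ 2/2 ok
Row 4: (4,1)% 2/2 ok · (4,2)% 3/3 ok · (4,4)@ 1/2 ok · (4,6)@ 0/1 unhappy
Row 5: (5,2)% 1/1 ok · (5,4)% 0/1 unhappy · (5,6)% 0/1 unhappy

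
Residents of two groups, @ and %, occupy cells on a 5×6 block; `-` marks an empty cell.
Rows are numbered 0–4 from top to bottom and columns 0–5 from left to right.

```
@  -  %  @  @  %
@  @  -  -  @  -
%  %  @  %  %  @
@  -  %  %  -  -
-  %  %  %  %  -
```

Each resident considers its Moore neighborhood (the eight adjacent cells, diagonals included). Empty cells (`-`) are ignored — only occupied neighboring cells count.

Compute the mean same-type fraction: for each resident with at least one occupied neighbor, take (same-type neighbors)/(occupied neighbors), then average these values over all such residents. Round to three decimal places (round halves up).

0.552

(0,0)@ 2/2
(0,2)% 0/2
(0,3)@ 2/3
(0,4)@ 2/3
(0,5)% 0/2
(1,0)@ 2/4
(1,1)@ 3/6
(1,4)@ 3/6
(2,0)% 1/4
(2,1)% 2/6
(2,2)@ 1/5
(2,3)% 3/5
(2,4)% 2/4
(2,5)@ 1/2
(3,0)@ 0/3
(3,2)% 6/7
(3,3)% 6/7
(4,1)% 2/3
(4,2)% 4/4
(4,3)% 4/4
(4,4)% 2/2
Sum over 21 residents: 2/2 + 0/2 + 2/3 + 2/3 + 0/2 + 2/4 + 3/6 + 3/6 + 1/4 + 2/6 + 1/5 + 3/5 + 2/4 + 1/2 + 0/3 + 6/7 + 6/7 + 2/3 + 4/4 + 4/4 + 2/2 = 4871/420; mean = 4871/420 ÷ 21 = 4871/8820 = 0.552267… → 0.552.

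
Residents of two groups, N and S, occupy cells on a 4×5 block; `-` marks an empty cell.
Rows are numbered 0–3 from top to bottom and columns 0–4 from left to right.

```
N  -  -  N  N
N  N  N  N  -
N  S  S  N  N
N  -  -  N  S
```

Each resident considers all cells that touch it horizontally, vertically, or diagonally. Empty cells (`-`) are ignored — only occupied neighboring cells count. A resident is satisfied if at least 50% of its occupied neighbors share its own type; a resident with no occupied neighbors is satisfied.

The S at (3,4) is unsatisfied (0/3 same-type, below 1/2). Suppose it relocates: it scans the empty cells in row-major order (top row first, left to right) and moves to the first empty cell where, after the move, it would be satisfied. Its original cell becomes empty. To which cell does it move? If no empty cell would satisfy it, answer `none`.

(3,1)

Vacating (3,4). Empty cells in order:
  (0,1): 0/4 same-type → still unsatisfied.
  (0,2): 0/4 same-type → still unsatisfied.
  (1,4): 0/5 same-type → still unsatisfied.
  (3,1): 2/4 same-type → satisfied — stop here.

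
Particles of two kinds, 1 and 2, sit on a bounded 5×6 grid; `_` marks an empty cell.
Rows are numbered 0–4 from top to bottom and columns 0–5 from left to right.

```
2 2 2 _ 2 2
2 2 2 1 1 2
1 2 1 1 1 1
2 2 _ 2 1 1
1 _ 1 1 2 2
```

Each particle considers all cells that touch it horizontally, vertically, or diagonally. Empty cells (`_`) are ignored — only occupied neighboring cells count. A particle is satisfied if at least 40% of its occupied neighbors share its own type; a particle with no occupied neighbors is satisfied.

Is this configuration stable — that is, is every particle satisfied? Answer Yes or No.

No

Row 0: (0,0)2 3/3 ok · (0,1)2 5/5 ok · (0,2)2 3/4 ok · (0,4)2 2/4 ok · (0,5)2 2/3 ok
Row 1: (1,0)2 4/5 ok · (1,1)2 6/8 ok · (1,2)2 4/7 ok · (1,3)1 4/7 ok · (1,4)1 4/7 ok · (1,5)2 2/5 ok
Row 2: (2,0)1 0/5 unhappy · (2,1)2 5/7 ok · (2,2)1 2/7 unhappy · (2,3)1 5/7 ok · (2,4)1 6/8 ok · (2,5)1 4/5 ok
Row 3: (3,0)2 2/4 ok · (3,1)2 2/6 unhappy · (3,3)2 1/7 unhappy · (3,4)1 5/8 ok · (3,5)1 3/5 ok
Row 4: (4,0)1 0/2 unhappy · (4,2)1 1/3 unhappy · (4,3)1 2/4 ok · (4,4)2 2/5 ok · (4,5)2 1/3 unhappy
For instance (2,0) has only 0/5 same-type neighbors, below 2/5.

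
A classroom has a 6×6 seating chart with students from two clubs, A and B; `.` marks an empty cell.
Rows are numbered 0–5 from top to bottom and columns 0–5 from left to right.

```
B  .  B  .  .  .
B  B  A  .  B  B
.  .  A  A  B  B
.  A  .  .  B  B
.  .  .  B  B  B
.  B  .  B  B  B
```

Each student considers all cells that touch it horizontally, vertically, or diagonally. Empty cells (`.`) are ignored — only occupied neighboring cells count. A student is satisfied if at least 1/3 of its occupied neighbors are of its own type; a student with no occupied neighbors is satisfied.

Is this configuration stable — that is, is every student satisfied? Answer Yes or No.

Row 0: (0,0)B 2/2 ✓ · (0,2)B 1/2 ✓
Row 1: (1,0)B 2/2 ✓ · (1,1)B 3/5 ✓ · (1,2)A 2/4 ✓ · (1,4)B 3/4 ✓ · (1,5)B 3/3 ✓
Row 2: (2,2)A 3/4 ✓ · (2,3)A 2/5 ✓ · (2,4)B 5/6 ✓ · (2,5)B 5/5 ✓
Row 3: (3,1)A 1/1 ✓ · (3,4)B 6/7 ✓ · (3,5)B 5/5 ✓
Row 4: (4,3)B 4/4 ✓ · (4,4)B 7/7 ✓ · (4,5)B 5/5 ✓
Row 5: (5,1)B 0/0 ✓ · (5,3)B 3/3 ✓ · (5,4)B 5/5 ✓ · (5,5)B 3/3 ✓
All meet the threshold, so the configuration is stable.

Yes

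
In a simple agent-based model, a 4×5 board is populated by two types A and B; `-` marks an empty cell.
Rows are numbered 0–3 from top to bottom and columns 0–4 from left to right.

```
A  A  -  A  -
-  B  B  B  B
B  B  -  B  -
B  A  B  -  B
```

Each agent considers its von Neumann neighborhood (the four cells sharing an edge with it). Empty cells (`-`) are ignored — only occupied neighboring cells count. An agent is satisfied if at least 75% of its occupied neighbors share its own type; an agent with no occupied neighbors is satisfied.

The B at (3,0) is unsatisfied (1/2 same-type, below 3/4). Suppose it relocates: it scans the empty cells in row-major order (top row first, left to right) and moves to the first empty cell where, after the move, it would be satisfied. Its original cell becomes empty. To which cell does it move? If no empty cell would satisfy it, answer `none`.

Vacating (3,0). Empty cells in order:
  (0,2): 1/3 same-type → still unsatisfied.
  (0,4): 1/2 same-type → still unsatisfied.
  (1,0): 2/3 same-type → still unsatisfied.
  (2,2): 4/4 same-type → satisfied — stop here.

(2,2)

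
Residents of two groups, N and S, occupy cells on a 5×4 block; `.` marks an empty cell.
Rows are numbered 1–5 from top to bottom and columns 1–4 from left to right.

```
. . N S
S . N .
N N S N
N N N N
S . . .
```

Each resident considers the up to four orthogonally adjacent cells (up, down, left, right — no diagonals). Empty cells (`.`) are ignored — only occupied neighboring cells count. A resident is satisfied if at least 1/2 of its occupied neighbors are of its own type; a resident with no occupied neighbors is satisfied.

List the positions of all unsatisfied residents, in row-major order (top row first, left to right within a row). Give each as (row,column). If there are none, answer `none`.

(1,4), (2,1), (3,3), (5,1)

(1,3)N 1/2 ✓
(1,4)S 0/1 ✗
(2,1)S 0/1 ✗
(2,3)N 1/2 ✓
(3,1)N 2/3 ✓
(3,2)N 2/3 ✓
(3,3)S 0/4 ✗
(3,4)N 1/2 ✓
(4,1)N 2/3 ✓
(4,2)N 3/3 ✓
(4,3)N 2/3 ✓
(4,4)N 2/2 ✓
(5,1)S 0/1 ✗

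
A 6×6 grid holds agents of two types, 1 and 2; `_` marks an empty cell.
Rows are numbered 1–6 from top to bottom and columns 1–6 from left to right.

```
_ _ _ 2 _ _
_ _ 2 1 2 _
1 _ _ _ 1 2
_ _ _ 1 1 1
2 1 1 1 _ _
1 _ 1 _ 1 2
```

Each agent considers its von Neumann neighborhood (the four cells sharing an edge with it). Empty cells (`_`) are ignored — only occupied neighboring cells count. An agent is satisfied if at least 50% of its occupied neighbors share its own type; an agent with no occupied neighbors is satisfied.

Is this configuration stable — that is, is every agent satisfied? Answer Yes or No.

No

(1,4)2 0/1 ✗
(2,3)2 0/1 ✗
(2,4)1 0/3 ✗
(2,5)2 0/2 ✗
(3,1)1 0/0 ✓
(3,5)1 1/3 ✗
(3,6)2 0/2 ✗
(4,4)1 2/2 ✓
(4,5)1 3/3 ✓
(4,6)1 1/2 ✓
(5,1)2 0/2 ✗
(5,2)1 1/2 ✓
(5,3)1 3/3 ✓
(5,4)1 2/2 ✓
(6,1)1 0/1 ✗
(6,3)1 1/1 ✓
(6,5)1 0/1 ✗
(6,6)2 0/1 ✗
For instance (1,4) has only 0/1 same-type neighbors, below 1/2.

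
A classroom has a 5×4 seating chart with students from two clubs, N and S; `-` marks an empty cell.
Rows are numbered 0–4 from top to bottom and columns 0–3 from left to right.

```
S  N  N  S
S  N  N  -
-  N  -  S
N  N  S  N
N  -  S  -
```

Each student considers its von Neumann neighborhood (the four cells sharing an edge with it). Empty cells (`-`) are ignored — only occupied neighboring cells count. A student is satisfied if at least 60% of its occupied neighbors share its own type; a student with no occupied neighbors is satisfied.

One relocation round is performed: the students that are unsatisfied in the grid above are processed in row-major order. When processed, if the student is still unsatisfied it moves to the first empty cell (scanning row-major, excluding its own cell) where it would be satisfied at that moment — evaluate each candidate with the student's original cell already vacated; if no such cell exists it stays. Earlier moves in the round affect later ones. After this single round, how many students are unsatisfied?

3

Initially unsatisfied (in order): (0,0), (0,3), (1,0), (2,3), (3,2), (3,3).
  (0,0) → (1,3).
  (0,3): no empty cell satisfies it; stays.
  (1,0): no empty cell satisfies it; stays.
  (2,3): no empty cell satisfies it; stays.
  (3,2): no empty cell satisfies it; stays.
  (3,3) → (2,0).
Resulting grid:
- N N S
S N N S
N N - S
N N S -
N - S -
Unsatisfied now: (0,3), (1,0), (3,2).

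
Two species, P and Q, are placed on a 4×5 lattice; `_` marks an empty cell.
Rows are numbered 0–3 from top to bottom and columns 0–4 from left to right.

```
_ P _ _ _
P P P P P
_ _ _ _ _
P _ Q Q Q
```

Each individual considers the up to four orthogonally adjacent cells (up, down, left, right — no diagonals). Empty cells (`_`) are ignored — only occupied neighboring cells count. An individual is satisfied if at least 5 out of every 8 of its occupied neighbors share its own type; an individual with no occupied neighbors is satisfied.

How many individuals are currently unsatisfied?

0

Row 0: (0,1)P 1/1 satisfied
Row 1: (1,0)P 1/1 satisfied · (1,1)P 3/3 satisfied · (1,2)P 2/2 satisfied · (1,3)P 2/2 satisfied · (1,4)P 1/1 satisfied
Row 3: (3,0)P 0/0 satisfied · (3,2)Q 1/1 satisfied · (3,3)Q 2/2 satisfied · (3,4)Q 1/1 satisfied
Every one meets the threshold.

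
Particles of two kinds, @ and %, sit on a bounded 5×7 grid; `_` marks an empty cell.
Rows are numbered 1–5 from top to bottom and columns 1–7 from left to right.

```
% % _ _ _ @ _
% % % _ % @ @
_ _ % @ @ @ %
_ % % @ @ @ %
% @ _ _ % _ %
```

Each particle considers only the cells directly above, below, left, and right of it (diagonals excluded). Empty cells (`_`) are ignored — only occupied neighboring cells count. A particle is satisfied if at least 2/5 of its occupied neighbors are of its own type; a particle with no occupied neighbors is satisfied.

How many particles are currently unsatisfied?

(1,1)% 2/2 ok
(1,2)% 2/2 ok
(1,6)@ 1/1 ok
(2,1)% 2/2 ok
(2,2)% 3/3 ok
(2,3)% 2/2 ok
(2,5)% 0/2 unhappy
(2,6)@ 3/4 ok
(2,7)@ 1/2 ok
(3,3)% 2/3 ok
(3,4)@ 2/3 ok
(3,5)@ 3/4 ok
(3,6)@ 3/4 ok
(3,7)% 1/3 unhappy
(4,2)% 1/2 ok
(4,3)% 2/3 ok
(4,4)@ 2/3 ok
(4,5)@ 3/4 ok
(4,6)@ 2/3 ok
(4,7)% 2/3 ok
(5,1)% 0/1 unhappy
(5,2)@ 0/2 unhappy
(5,5)% 0/1 unhappy
(5,7)% 1/1 ok
Unsatisfied: (2,5), (3,7), (5,1), (5,2), (5,5) — 5 in total.

5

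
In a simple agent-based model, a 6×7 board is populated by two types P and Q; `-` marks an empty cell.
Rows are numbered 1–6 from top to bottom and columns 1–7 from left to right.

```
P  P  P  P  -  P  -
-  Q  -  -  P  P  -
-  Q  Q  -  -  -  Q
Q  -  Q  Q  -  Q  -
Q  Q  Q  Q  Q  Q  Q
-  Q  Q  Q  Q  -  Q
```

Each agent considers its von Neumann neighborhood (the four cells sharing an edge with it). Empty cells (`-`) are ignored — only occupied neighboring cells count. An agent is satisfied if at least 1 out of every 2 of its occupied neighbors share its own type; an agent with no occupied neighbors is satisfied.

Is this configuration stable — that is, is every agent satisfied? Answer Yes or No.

Yes

(1,1)P 1/1 ok
(1,2)P 2/3 ok
(1,3)P 2/2 ok
(1,4)P 1/1 ok
(1,6)P 1/1 ok
(2,2)Q 1/2 ok
(2,5)P 1/1 ok
(2,6)P 2/2 ok
(3,2)Q 2/2 ok
(3,3)Q 2/2 ok
(3,7)Q 0/0 ok
(4,1)Q 1/1 ok
(4,3)Q 3/3 ok
(4,4)Q 2/2 ok
(4,6)Q 1/1 ok
(5,1)Q 2/2 ok
(5,2)Q 3/3 ok
(5,3)Q 4/4 ok
(5,4)Q 4/4 ok
(5,5)Q 3/3 ok
(5,6)Q 3/3 ok
(5,7)Q 2/2 ok
(6,2)Q 2/2 ok
(6,3)Q 3/3 ok
(6,4)Q 3/3 ok
(6,5)Q 2/2 ok
(6,7)Q 1/1 ok
All meet the threshold, so the configuration is stable.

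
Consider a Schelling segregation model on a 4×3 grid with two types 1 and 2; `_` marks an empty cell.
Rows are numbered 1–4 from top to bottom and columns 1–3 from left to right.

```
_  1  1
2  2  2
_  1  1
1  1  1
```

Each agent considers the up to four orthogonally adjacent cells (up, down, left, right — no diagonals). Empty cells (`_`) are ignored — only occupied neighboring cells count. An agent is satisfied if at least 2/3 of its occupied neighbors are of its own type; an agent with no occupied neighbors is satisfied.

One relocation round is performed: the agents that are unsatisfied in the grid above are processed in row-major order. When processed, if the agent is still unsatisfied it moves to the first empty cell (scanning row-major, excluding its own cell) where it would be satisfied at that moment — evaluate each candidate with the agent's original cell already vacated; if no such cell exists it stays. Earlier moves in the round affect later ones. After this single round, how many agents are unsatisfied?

1

Initially unsatisfied (in order): (1,2), (1,3), (2,2), (2,3).
  (1,2) → (3,1).
  (1,3): no empty cell satisfies it; stays.
  (2,2): now satisfied by earlier moves; stays.
  (2,3) → (1,1).
Resulting grid:
2 _ 1
2 2 _
1 1 1
1 1 1
Unsatisfied now: (2,2).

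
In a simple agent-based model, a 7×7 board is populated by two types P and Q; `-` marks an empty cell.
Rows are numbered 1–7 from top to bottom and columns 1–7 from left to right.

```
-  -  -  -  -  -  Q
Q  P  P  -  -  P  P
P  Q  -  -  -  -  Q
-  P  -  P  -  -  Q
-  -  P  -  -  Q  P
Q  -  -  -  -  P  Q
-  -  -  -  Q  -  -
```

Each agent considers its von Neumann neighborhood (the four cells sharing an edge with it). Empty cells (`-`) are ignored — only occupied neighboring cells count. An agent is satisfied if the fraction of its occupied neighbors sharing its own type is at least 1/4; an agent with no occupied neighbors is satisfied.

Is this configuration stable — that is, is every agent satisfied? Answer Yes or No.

No

(1,7)Q 0/1 not
(2,1)Q 0/2 not
(2,2)P 1/3 satisfied
(2,3)P 1/1 satisfied
(2,6)P 1/1 satisfied
(2,7)P 1/3 satisfied
(3,1)P 0/2 not
(3,2)Q 0/3 not
(3,7)Q 1/2 satisfied
(4,2)P 0/1 not
(4,4)P 0/0 satisfied
(4,7)Q 1/2 satisfied
(5,3)P 0/0 satisfied
(5,6)Q 0/2 not
(5,7)P 0/3 not
(6,1)Q 0/0 satisfied
(6,6)P 0/2 not
(6,7)Q 0/2 not
(7,5)Q 0/0 satisfied
For instance (1,7) has only 0/1 same-type neighbors, below 1/4.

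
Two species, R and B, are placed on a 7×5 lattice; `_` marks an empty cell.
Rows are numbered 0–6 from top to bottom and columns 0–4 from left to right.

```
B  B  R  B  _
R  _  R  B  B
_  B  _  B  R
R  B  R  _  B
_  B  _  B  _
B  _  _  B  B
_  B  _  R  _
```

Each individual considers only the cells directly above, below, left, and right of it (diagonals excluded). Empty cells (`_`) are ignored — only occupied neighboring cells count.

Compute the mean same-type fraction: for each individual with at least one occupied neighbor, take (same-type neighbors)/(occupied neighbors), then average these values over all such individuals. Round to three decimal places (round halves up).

0.463

(0,0)B 1/2
(0,1)B 1/2
(0,2)R 1/3
(0,3)B 1/2
(1,0)R 0/1
(1,2)R 1/2
(1,3)B 3/4
(1,4)B 1/2
(2,1)B 1/1
(2,3)B 1/2
(2,4)R 0/3
(3,0)R 0/1
(3,1)B 2/4
(3,2)R 0/1
(3,4)B 0/1
(4,1)B 1/1
(4,3)B 1/1
(5,0)B — no occupied neighbors
(5,3)B 2/3
(5,4)B 1/1
(6,1)B — no occupied neighbors
(6,3)R 0/1
Sum over 20 individuals: 1/2 + 1/2 + 1/3 + 1/2 + 0/1 + 1/2 + 3/4 + 1/2 + 1/1 + 1/2 + 0/3 + 0/1 + 2/4 + 0/1 + 0/1 + 1/1 + 1/1 + 2/3 + 1/1 + 0/1 = 37/4; mean = 37/4 ÷ 20 = 37/80 = 0.4625 → 0.463.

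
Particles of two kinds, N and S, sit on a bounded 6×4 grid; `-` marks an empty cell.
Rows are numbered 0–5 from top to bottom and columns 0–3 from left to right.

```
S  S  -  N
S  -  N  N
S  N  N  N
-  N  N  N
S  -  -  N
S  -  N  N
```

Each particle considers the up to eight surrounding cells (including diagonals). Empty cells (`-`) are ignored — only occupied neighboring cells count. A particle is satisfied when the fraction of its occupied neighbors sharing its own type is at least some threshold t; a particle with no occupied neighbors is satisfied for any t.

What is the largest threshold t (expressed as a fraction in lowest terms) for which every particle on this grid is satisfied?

1/3

(0,0)S 2/2
(0,1)S 2/3
(0,3)N 2/2
(1,0)S 3/4
(1,2)N 5/6
(1,3)N 4/4
(2,0)S 1/3
(2,1)N 4/6
(2,2)N 7/7
(2,3)N 5/5
(3,1)N 3/5
(3,2)N 6/6
(3,3)N 4/4
(4,0)S 1/2
(4,3)N 4/4
(5,0)S 1/1
(5,2)N 2/2
(5,3)N 2/2
The smallest same-type fraction is 1/3 at (2,0), which reduces to 1/3. Any threshold above that leaves this particle unsatisfied.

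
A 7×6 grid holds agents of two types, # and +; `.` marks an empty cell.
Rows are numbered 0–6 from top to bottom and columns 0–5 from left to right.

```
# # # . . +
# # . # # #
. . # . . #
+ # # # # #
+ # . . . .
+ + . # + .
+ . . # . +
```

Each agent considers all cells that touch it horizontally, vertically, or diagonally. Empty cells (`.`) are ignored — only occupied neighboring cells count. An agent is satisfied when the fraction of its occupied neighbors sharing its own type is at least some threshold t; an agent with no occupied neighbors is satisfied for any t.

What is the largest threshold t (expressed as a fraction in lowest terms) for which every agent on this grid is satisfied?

0/1

(0,0)# 3/3
(0,1)# 4/4
(0,2)# 3/3
(0,5)+ 0/2
(1,0)# 3/3
(1,1)# 5/5
(1,3)# 3/3
(1,4)# 3/4
(1,5)# 2/3
(2,2)# 5/5
(2,5)# 4/4
(3,0)+ 1/3
(3,1)# 3/5
(3,2)# 4/4
(3,3)# 3/3
(3,4)# 3/3
(3,5)# 2/2
(4,0)+ 3/5
(4,1)# 2/6
(5,0)+ 3/4
(5,1)+ 3/4
(5,3)# 1/2
(5,4)+ 1/3
(6,0)+ 2/2
(6,3)# 1/2
(6,5)+ 1/1
The smallest same-type fraction is 0/2 at (0,5), which reduces to 0/1. Any threshold above that leaves this agent unsatisfied.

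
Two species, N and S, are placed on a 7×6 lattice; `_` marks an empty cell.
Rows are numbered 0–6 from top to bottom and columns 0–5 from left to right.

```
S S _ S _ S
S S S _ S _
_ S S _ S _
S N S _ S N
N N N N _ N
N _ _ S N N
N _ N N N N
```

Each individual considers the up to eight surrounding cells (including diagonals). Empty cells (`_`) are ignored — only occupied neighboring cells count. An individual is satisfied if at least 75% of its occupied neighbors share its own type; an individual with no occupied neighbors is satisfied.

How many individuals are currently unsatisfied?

11

(0,0)S 3/3 ok
(0,1)S 4/4 ok
(0,3)S 2/2 ok
(0,5)S 1/1 ok
(1,0)S 4/4 ok
(1,1)S 6/6 ok
(1,2)S 5/5 ok
(1,4)S 3/3 ok
(2,1)S 6/7 ok
(2,2)S 4/5 ok
(2,4)S 2/3 unhappy
(3,0)S 1/4 unhappy
(3,1)N 3/7 unhappy
(3,2)S 2/6 unhappy
(3,4)S 1/4 unhappy
(3,5)N 1/3 unhappy
(4,0)N 3/4 ok
(4,1)N 4/6 unhappy
(4,2)N 3/5 unhappy
(4,3)N 2/5 unhappy
(4,5)N 3/4 ok
(5,0)N 3/3 ok
(5,3)S 0/6 unhappy
(5,4)N 6/7 ok
(5,5)N 4/4 ok
(6,0)N 1/1 ok
(6,2)N 1/2 unhappy
(6,3)N 3/4 ok
(6,4)N 4/5 ok
(6,5)N 3/3 ok
Unsatisfied: (2,4), (3,0), (3,1), (3,2), (3,4), (3,5), (4,1), (4,2), (4,3), (5,3), (6,2) — 11 in total.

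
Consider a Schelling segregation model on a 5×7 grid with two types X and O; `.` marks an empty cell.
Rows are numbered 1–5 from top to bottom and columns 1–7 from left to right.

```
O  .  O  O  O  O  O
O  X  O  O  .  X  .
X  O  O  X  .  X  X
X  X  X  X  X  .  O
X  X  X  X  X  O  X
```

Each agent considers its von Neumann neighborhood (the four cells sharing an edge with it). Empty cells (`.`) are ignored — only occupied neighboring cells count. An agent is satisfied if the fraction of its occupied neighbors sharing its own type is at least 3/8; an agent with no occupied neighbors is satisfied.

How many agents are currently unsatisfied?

8

(1,1)O 1/1 satisfied
(1,3)O 2/2 satisfied
(1,4)O 3/3 satisfied
(1,5)O 2/2 satisfied
(1,6)O 2/3 satisfied
(1,7)O 1/1 satisfied
(2,1)O 1/3 not
(2,2)X 0/3 not
(2,3)O 3/4 satisfied
(2,4)O 2/3 satisfied
(2,6)X 1/2 satisfied
(3,1)X 1/3 not
(3,2)O 1/4 not
(3,3)O 2/4 satisfied
(3,4)X 1/3 not
(3,6)X 2/2 satisfied
(3,7)X 1/2 satisfied
(4,1)X 3/3 satisfied
(4,2)X 3/4 satisfied
(4,3)X 3/4 satisfied
(4,4)X 4/4 satisfied
(4,5)X 2/2 satisfied
(4,7)O 0/2 not
(5,1)X 2/2 satisfied
(5,2)X 3/3 satisfied
(5,3)X 3/3 satisfied
(5,4)X 3/3 satisfied
(5,5)X 2/3 satisfied
(5,6)O 0/2 not
(5,7)X 0/2 not
Unsatisfied: (2,1), (2,2), (3,1), (3,2), (3,4), (4,7), (5,6), (5,7) — 8 in total.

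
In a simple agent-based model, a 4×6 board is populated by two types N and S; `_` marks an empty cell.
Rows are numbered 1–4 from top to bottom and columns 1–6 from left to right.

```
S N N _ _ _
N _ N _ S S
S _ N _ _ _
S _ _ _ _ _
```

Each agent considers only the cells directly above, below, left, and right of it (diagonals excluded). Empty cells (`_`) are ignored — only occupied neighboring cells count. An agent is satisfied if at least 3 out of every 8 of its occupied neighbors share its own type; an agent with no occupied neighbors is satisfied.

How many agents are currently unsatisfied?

2

Row 1: (1,1)S 0/2 unhappy · (1,2)N 1/2 ok · (1,3)N 2/2 ok
Row 2: (2,1)N 0/2 unhappy · (2,3)N 2/2 ok · (2,5)S 1/1 ok · (2,6)S 1/1 ok
Row 3: (3,1)S 1/2 ok · (3,3)N 1/1 ok
Row 4: (4,1)S 1/1 ok
Unsatisfied: (1,1), (2,1) — 2 in total.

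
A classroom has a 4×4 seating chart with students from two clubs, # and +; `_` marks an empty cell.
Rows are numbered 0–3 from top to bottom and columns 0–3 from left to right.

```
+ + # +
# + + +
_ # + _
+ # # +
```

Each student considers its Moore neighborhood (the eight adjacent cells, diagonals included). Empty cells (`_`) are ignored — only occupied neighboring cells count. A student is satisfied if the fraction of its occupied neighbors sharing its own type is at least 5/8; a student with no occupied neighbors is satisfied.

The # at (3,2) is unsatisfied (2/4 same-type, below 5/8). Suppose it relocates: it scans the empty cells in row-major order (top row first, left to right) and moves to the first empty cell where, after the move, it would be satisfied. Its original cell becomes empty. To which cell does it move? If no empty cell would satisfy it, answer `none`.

none

Vacating (3,2). Empty cells in order:
  (2,0): 3/5 same-type → still unsatisfied.
  (2,3): 0/4 same-type → still unsatisfied.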